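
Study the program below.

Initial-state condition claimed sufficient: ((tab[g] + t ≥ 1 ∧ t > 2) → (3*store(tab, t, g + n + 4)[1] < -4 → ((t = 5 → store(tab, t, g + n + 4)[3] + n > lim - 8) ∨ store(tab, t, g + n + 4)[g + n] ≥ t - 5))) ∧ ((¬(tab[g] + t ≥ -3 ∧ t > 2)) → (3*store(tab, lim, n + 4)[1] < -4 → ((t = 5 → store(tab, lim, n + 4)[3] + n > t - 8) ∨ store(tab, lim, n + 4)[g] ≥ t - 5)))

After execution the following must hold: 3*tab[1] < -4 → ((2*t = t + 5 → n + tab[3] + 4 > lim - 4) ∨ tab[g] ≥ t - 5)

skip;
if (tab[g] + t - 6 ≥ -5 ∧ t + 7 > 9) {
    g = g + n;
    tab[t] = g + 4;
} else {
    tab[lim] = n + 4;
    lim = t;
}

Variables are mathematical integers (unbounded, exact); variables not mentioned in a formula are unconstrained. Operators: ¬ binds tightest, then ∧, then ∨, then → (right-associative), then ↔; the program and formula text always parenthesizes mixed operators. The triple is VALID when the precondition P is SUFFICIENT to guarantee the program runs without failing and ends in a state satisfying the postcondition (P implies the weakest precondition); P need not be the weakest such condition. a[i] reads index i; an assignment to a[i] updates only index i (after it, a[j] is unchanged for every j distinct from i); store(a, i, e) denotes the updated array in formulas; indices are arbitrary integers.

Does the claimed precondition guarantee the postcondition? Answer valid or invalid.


Working backward. After the program, the postcondition 3*tab[1] < -4 → ((2*t = t + 5 → n + tab[3] + 4 > lim - 4) ∨ tab[g] ≥ t - 5) must hold; in canonical form it is 3*tab[1] < -4 → ((t = 5 → tab[3] + n > lim - 8) ∨ tab[g] ≥ t - 5).
Then branch requires 3*store(tab, t, g + n + 4)[1] < -4 → ((t = 5 → store(tab, t, g + n + 4)[3] + n > lim - 8) ∨ store(tab, t, g + n + 4)[g + n] ≥ t - 5); else branch requires 3*store(tab, lim, n + 4)[1] < -4 → ((t = 5 → store(tab, lim, n + 4)[3] + n > t - 8) ∨ store(tab, lim, n + 4)[g] ≥ t - 5).
Before the if: ((tab[g] + t ≥ 1 ∧ t > 2) → (3*store(tab, t, g + n + 4)[1] < -4 → ((t = 5 → store(tab, t, g + n + 4)[3] + n > lim - 8) ∨ store(tab, t, g + n + 4)[g + n] ≥ t - 5))) ∧ ((¬(tab[g] + t ≥ 1 ∧ t > 2)) → (3*store(tab, lim, n + 4)[1] < -4 → ((t = 5 → store(tab, lim, n + 4)[3] + n > t - 8) ∨ store(tab, lim, n + 4)[g] ≥ t - 5)))
Before skip: ((tab[g] + t ≥ 1 ∧ t > 2) → (3*store(tab, t, g + n + 4)[1] < -4 → ((t = 5 → store(tab, t, g + n + 4)[3] + n > lim - 8) ∨ store(tab, t, g + n + 4)[g + n] ≥ t - 5))) ∧ ((¬(tab[g] + t ≥ 1 ∧ t > 2)) → (3*store(tab, lim, n + 4)[1] < -4 → ((t = 5 → store(tab, lim, n + 4)[3] + n > t - 8) ∨ store(tab, lim, n + 4)[g] ≥ t - 5)))
The weakest precondition is ((tab[g] + t ≥ 1 ∧ t > 2) → (3*store(tab, t, g + n + 4)[1] < -4 → ((t = 5 → store(tab, t, g + n + 4)[3] + n > lim - 8) ∨ store(tab, t, g + n + 4)[g + n] ≥ t - 5))) ∧ ((¬(tab[g] + t ≥ 1 ∧ t > 2)) → (3*store(tab, lim, n + 4)[1] < -4 → ((t = 5 → store(tab, lim, n + 4)[3] + n > t - 8) ∨ store(tab, lim, n + 4)[g] ≥ t - 5))).
Check whether ((tab[g] + t ≥ 1 ∧ t > 2) → (3*store(tab, t, g + n + 4)[1] < -4 → ((t = 5 → store(tab, t, g + n + 4)[3] + n > lim - 8) ∨ store(tab, t, g + n + 4)[g + n] ≥ t - 5))) ∧ ((¬(tab[g] + t ≥ -3 ∧ t > 2)) → (3*store(tab, lim, n + 4)[1] < -4 → ((t = 5 → store(tab, lim, n + 4)[3] + n > t - 8) ∨ store(tab, lim, n + 4)[g] ≥ t - 5))) implies it.
Countermodel: at the initial state g = 5, lim = 1, n = -6, t = 5, tab = {[-1] = 2, [1] = 2, [3] = -7037, [5] = -5, elsewhere 2}, the precondition holds but the weakest precondition fails.
Answer: invalid


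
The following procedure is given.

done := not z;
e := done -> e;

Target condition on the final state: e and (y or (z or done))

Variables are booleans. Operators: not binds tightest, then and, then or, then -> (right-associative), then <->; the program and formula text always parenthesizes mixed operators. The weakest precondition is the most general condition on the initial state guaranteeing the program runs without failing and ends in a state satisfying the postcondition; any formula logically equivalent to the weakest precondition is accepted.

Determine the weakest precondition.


Working backward. After the program, the postcondition e and (y or (z or done)) must hold; in canonical form it is e and (y or z or done).
Before e := done -> e: (done -> e) and (y or z or done)
Before done := not z: (not z) -> e
Answer: WP = (not z) -> e


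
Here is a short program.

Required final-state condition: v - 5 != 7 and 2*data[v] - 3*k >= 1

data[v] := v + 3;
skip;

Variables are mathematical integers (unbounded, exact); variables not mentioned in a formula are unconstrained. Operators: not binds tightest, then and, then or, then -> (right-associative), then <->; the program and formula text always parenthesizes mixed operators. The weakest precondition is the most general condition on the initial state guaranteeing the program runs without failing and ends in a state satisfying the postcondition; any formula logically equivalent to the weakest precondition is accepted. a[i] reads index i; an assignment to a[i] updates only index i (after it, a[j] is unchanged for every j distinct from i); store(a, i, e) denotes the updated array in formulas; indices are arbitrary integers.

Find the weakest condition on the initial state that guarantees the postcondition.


Working backward. After the program, the postcondition v - 5 != 7 and 2*data[v] - 3*k >= 1 must hold; in canonical form it is v != 12 and 2*data[v] >= 3*k + 1.
Before skip: v != 12 and 2*data[v] >= 3*k + 1
Before data[v] := v + 3: v != 12 and 2*store(data, v, v + 3)[v] >= 3*k + 1
Answer: WP = v != 12 and 2*store(data, v, v + 3)[v] >= 3*k + 1


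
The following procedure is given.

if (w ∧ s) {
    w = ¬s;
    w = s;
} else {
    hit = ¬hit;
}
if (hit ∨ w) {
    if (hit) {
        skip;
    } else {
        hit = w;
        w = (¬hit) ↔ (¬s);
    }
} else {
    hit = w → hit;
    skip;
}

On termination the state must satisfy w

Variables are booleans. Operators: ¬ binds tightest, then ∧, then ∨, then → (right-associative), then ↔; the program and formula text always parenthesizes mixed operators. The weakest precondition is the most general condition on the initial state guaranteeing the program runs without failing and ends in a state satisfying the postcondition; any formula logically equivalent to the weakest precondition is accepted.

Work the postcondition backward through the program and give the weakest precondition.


Working backward. After the program, w must hold.
Then branch requires (hit → w) ∧ ((¬hit) → ((¬w) ↔ (¬s))); else branch requires w.
Before the if: ((hit ∨ w) → ((hit → w) ∧ ((¬hit) → ((¬w) ↔ (¬s))))) ∧ ((¬(hit ∨ w)) → w)
Then branch requires ((hit ∨ s) → (hit → s)) ∧ ((¬(hit ∨ s)) → s); else branch requires (((¬hit) ∨ w) → (((¬hit) → w) ∧ (hit → ((¬w) ↔ (¬s))))) ∧ ((¬((¬hit) ∨ w)) → w).
Before the if: ((w ∧ s) → (((hit ∨ s) → (hit → s)) ∧ ((¬(hit ∨ s)) → s))) ∧ ((¬(w ∧ s)) → ((((¬hit) ∨ w) → (((¬hit) → w) ∧ (hit → ((¬w) ↔ (¬s))))) ∧ ((¬((¬hit) ∨ w)) → w)))
Answer: WP = ((w ∧ s) → (((hit ∨ s) → (hit → s)) ∧ ((¬(hit ∨ s)) → s))) ∧ ((¬(w ∧ s)) → ((((¬hit) ∨ w) → (((¬hit) → w) ∧ (hit → ((¬w) ↔ (¬s))))) ∧ ((¬((¬hit) ∨ w)) → w)))


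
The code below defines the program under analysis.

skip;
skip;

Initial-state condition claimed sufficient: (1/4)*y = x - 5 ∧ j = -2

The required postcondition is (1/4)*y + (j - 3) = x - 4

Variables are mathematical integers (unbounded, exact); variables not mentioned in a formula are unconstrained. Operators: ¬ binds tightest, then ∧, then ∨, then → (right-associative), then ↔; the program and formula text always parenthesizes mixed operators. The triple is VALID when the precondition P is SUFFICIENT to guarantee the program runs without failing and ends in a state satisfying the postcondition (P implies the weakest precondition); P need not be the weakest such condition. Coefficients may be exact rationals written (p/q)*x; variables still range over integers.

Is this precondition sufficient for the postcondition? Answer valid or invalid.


Working backward. After the program, the postcondition (1/4)*y + (j - 3) = x - 4 must hold; in canonical form it is j + (1/4)*y = x - 1.
Before skip: j + (1/4)*y = x - 1
Before skip: j + (1/4)*y = x - 1
The weakest precondition is j + (1/4)*y = x - 1.
Check whether (1/4)*y = x - 5 ∧ j = -2 implies it.
Countermodel: at the initial state j = -2, x = 0, y = -20, the precondition holds but the weakest precondition fails.
Answer: invalid


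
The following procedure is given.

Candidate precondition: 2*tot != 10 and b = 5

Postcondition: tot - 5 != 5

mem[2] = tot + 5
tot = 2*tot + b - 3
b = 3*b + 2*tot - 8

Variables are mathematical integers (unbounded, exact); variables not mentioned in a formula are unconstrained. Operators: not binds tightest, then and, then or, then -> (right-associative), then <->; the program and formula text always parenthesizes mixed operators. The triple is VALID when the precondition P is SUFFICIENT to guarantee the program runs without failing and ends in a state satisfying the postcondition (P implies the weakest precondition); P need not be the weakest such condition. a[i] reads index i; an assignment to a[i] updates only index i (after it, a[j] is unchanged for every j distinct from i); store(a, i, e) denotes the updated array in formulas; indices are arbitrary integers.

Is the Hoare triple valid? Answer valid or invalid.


Working backward. After the program, the postcondition tot - 5 != 5 must hold; in canonical form it is tot != 10.
Before b := 3*b + 2*tot - 8: tot != 10
Before tot := 2*tot + b - 3: b + 2*tot != 13
Before mem[2] := tot + 5: b + 2*tot != 13
The weakest precondition is b + 2*tot != 13.
Check whether 2*tot != 10 and b = 5 implies it.
Countermodel: at the initial state b = 5, tot = 4, the precondition holds but the weakest precondition fails.
Answer: invalid


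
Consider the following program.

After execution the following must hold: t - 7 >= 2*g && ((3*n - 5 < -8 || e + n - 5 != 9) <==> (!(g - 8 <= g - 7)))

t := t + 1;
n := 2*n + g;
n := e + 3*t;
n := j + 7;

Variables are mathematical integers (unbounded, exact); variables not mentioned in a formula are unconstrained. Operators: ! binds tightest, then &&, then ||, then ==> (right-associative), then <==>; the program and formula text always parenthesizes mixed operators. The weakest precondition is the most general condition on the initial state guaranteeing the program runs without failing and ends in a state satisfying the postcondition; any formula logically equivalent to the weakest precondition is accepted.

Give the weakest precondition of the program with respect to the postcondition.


Working backward. After the program, the postcondition t - 7 >= 2*g && ((3*n - 5 < -8 || e + n - 5 != 9) <==> (!(g - 8 <= g - 7))) must hold; in canonical form it is t >= 2*g + 7 && (!(3*n < -3 || e + n != 14)).
Before n := j + 7: t >= 2*g + 7 && (!(3*j < -24 || e + j != 7))
Before n := e + 3*t: t >= 2*g + 7 && (!(3*j < -24 || e + j != 7))
Before n := 2*n + g: t >= 2*g + 7 && (!(3*j < -24 || e + j != 7))
Before t := t + 1: t >= 2*g + 6 && (!(3*j < -24 || e + j != 7))
Answer: WP = t >= 2*g + 6 && (!(3*j < -24 || e + j != 7))


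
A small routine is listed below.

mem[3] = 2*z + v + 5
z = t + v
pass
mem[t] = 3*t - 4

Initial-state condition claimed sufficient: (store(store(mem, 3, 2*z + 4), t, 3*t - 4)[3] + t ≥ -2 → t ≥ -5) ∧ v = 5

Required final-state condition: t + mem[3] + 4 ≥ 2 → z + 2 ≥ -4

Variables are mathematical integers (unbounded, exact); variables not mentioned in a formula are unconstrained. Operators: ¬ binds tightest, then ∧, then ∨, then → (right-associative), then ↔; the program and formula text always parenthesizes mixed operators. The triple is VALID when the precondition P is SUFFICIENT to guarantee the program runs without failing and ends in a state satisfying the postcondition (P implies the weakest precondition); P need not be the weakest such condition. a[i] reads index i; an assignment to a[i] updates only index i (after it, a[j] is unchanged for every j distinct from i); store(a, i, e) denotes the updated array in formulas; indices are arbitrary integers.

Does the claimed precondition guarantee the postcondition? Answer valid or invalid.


Working backward. After the program, the postcondition t + mem[3] + 4 ≥ 2 → z + 2 ≥ -4 must hold; in canonical form it is mem[3] + t ≥ -2 → z ≥ -6.
Before mem[t] := 3*t - 4: store(mem, t, 3*t - 4)[3] + t ≥ -2 → z ≥ -6
Before skip: store(mem, t, 3*t - 4)[3] + t ≥ -2 → z ≥ -6
Before z := t + v: store(mem, t, 3*t - 4)[3] + t ≥ -2 → t + v ≥ -6
Before mem[3] := 2*z + v + 5: store(store(mem, 3, v + 2*z + 5), t, 3*t - 4)[3] + t ≥ -2 → t + v ≥ -6
The weakest precondition is store(store(mem, 3, v + 2*z + 5), t, 3*t - 4)[3] + t ≥ -2 → t + v ≥ -6.
Check whether (store(store(mem, 3, 2*z + 4), t, 3*t - 4)[3] + t ≥ -2 → t ≥ -5) ∧ v = 5 implies it.
Countermodel: at the initial state mem = {[-12] = 2, [3] = 2, elsewhere 2}, t = -12, v = 5, z = 0, the precondition holds but the weakest precondition fails.
Answer: invalid


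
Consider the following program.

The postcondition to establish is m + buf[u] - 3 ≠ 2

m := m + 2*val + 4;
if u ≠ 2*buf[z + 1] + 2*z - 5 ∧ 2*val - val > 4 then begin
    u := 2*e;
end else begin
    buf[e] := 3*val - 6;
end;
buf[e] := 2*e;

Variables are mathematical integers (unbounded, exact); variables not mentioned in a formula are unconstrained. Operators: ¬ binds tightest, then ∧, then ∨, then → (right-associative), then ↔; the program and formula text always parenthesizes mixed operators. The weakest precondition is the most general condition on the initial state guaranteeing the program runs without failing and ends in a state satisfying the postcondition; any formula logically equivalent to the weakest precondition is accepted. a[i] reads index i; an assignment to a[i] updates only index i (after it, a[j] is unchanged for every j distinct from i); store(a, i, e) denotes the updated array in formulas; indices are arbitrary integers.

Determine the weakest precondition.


Working backward. After the program, the postcondition m + buf[u] - 3 ≠ 2 must hold; in canonical form it is buf[u] + m ≠ 5.
Before buf[e] := 2*e: store(buf, e, 2*e)[u] + m ≠ 5
Then branch requires store(buf, e, 2*e)[2*e] + m ≠ 5; else branch requires store(store(buf, e, 3*val - 6), e, 2*e)[u] + m ≠ 5.
Before the if: ((u ≠ 2*buf[z + 1] + 2*z - 5 ∧ val > 4) → store(buf, e, 2*e)[2*e] + m ≠ 5) ∧ ((¬(u ≠ 2*buf[z + 1] + 2*z - 5 ∧ val > 4)) → store(store(buf, e, 3*val - 6), e, 2*e)[u] + m ≠ 5)
Before m := m + 2*val + 4: ((u ≠ 2*buf[z + 1] + 2*z - 5 ∧ val > 4) → store(buf, e, 2*e)[2*e] + m + 2*val ≠ 1) ∧ ((¬(u ≠ 2*buf[z + 1] + 2*z - 5 ∧ val > 4)) → store(store(buf, e, 3*val - 6), e, 2*e)[u] + m + 2*val ≠ 1)
Answer: WP = ((u ≠ 2*buf[z + 1] + 2*z - 5 ∧ val > 4) → store(buf, e, 2*e)[2*e] + m + 2*val ≠ 1) ∧ ((¬(u ≠ 2*buf[z + 1] + 2*z - 5 ∧ val > 4)) → store(store(buf, e, 3*val - 6), e, 2*e)[u] + m + 2*val ≠ 1)


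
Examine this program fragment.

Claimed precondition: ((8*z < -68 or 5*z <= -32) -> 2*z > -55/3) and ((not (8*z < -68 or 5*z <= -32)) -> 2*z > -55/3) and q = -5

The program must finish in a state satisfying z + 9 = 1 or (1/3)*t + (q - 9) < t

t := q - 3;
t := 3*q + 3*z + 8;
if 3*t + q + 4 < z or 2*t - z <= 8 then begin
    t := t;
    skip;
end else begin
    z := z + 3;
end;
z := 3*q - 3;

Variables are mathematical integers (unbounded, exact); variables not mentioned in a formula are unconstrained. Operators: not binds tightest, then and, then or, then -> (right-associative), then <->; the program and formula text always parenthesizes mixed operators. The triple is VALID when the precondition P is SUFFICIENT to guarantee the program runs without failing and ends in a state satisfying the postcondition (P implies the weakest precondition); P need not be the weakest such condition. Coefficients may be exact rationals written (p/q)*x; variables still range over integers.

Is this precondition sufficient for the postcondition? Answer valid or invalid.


Working backward. After the program, the postcondition z + 9 = 1 or (1/3)*t + (q - 9) < t must hold; in canonical form it is z = -8 or q < (2/3)*t + 9.
Before z := 3*q - 3: 3*q = -5 or q < (2/3)*t + 9
Then branch requires 3*q = -5 or q < (2/3)*t + 9; else branch requires 3*q = -5 or q < (2/3)*t + 9.
Before the if: ((q + 3*t < z - 4 or 2*t <= z + 8) -> (3*q = -5 or q < (2/3)*t + 9)) and ((not (q + 3*t < z - 4 or 2*t <= z + 8)) -> (3*q = -5 or q < (2/3)*t + 9))
Before t := 3*q + 3*z + 8: ((10*q + 8*z < -28 or 6*q + 5*z <= -8) -> (3*q = -5 or q + 2*z > -43/3)) and ((not (10*q + 8*z < -28 or 6*q + 5*z <= -8)) -> (3*q = -5 or q + 2*z > -43/3))
Before t := q - 3: ((10*q + 8*z < -28 or 6*q + 5*z <= -8) -> (3*q = -5 or q + 2*z > -43/3)) and ((not (10*q + 8*z < -28 or 6*q + 5*z <= -8)) -> (3*q = -5 or q + 2*z > -43/3))
The weakest precondition is ((10*q + 8*z < -28 or 6*q + 5*z <= -8) -> (3*q = -5 or q + 2*z > -43/3)) and ((not (10*q + 8*z < -28 or 6*q + 5*z <= -8)) -> (3*q = -5 or q + 2*z > -43/3)).
Check whether ((8*z < -68 or 5*z <= -32) -> 2*z > -55/3) and ((not (8*z < -68 or 5*z <= -32)) -> 2*z > -55/3) and q = -5 implies it.
Countermodel: at the initial state q = -5, z = -5, the precondition holds but the weakest precondition fails.
Answer: invalid


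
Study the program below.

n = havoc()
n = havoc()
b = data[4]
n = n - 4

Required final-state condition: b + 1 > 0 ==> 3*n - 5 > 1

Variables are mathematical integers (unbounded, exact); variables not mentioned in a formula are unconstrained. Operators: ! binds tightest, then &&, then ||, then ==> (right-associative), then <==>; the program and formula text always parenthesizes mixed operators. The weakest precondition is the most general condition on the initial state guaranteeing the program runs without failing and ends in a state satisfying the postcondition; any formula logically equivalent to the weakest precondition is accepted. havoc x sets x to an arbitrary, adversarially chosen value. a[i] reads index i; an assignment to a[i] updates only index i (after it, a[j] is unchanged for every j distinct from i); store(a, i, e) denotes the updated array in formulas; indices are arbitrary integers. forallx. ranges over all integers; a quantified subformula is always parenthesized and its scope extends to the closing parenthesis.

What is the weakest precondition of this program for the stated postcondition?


Working backward. After the program, the postcondition b + 1 > 0 ==> 3*n - 5 > 1 must hold; in canonical form it is b > -1 ==> 3*n > 6.
Before n := n - 4: b > -1 ==> 3*n > 18
Before b := data[4]: data[4] > -1 ==> 3*n > 18
Before havoc n: forall n_1. (data[4] > -1 ==> 3*n_1 > 18)
Before havoc n: forall n_1. (data[4] > -1 ==> 3*n_1 > 18)
Answer: WP = forall n_1. (data[4] > -1 ==> 3*n_1 > 18)


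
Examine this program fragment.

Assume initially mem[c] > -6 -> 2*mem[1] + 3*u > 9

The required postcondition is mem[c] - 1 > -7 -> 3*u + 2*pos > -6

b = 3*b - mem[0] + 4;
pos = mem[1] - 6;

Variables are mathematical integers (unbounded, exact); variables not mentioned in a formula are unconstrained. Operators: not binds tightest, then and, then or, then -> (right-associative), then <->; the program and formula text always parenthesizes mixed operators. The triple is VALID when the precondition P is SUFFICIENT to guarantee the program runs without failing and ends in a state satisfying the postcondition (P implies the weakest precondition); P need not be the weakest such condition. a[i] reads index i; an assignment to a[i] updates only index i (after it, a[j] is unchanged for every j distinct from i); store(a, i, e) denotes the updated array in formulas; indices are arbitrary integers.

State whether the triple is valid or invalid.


Working backward. After the program, the postcondition mem[c] - 1 > -7 -> 3*u + 2*pos > -6 must hold; in canonical form it is mem[c] > -6 -> 2*pos + 3*u > -6.
Before pos := mem[1] - 6: mem[c] > -6 -> 2*mem[1] + 3*u > 6
Before b := 3*b - mem[0] + 4: mem[c] > -6 -> 2*mem[1] + 3*u > 6
The weakest precondition is mem[c] > -6 -> 2*mem[1] + 3*u > 6.
Check whether mem[c] > -6 -> 2*mem[1] + 3*u > 9 implies it.
Every state satisfying the precondition satisfies the weakest precondition: the implication holds.
Answer: valid


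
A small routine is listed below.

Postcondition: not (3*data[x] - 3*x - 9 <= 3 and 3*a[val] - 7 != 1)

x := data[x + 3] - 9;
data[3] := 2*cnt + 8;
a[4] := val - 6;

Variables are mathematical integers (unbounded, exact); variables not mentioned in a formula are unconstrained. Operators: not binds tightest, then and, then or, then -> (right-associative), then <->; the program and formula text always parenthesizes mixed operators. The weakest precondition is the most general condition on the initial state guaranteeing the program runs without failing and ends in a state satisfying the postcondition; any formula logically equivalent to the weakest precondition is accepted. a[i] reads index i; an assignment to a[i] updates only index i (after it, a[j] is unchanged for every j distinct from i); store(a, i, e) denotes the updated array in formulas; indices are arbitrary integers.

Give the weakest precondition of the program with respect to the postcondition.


Working backward. After the program, the postcondition not (3*data[x] - 3*x - 9 <= 3 and 3*a[val] - 7 != 1) must hold; in canonical form it is not (3*data[x] <= 3*x + 12 and 3*a[val] != 8).
Before a[4] := val - 6: not (3*data[x] <= 3*x + 12 and 3*store(a, 4, val - 6)[val] != 8)
Before data[3] := 2*cnt + 8: not (3*store(data, 3, 2*cnt + 8)[x] <= 3*x + 12 and 3*store(a, 4, val - 6)[val] != 8)
Before x := data[x + 3] - 9: not (3*store(data, 3, 2*cnt + 8)[data[x + 3] - 9] <= 3*data[x + 3] - 15 and 3*store(a, 4, val - 6)[val] != 8)
Answer: WP = not (3*store(data, 3, 2*cnt + 8)[data[x + 3] - 9] <= 3*data[x + 3] - 15 and 3*store(a, 4, val - 6)[val] != 8)


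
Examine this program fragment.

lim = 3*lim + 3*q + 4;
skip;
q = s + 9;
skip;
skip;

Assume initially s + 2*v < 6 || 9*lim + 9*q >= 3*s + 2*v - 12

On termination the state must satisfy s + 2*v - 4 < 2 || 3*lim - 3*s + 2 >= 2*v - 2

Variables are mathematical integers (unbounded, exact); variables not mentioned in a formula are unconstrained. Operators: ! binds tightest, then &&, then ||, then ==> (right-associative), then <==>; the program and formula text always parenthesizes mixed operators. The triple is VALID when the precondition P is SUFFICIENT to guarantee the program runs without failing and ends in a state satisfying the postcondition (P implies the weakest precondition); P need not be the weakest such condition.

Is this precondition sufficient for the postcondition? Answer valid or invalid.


Working backward. After the program, the postcondition s + 2*v - 4 < 2 || 3*lim - 3*s + 2 >= 2*v - 2 must hold; in canonical form it is s + 2*v < 6 || 3*lim >= 3*s + 2*v - 4.
Before skip: s + 2*v < 6 || 3*lim >= 3*s + 2*v - 4
Before skip: s + 2*v < 6 || 3*lim >= 3*s + 2*v - 4
Before q := s + 9: s + 2*v < 6 || 3*lim >= 3*s + 2*v - 4
Before skip: s + 2*v < 6 || 3*lim >= 3*s + 2*v - 4
Before lim := 3*lim + 3*q + 4: s + 2*v < 6 || 9*lim + 9*q >= 3*s + 2*v - 16
The weakest precondition is s + 2*v < 6 || 9*lim + 9*q >= 3*s + 2*v - 16.
Check whether s + 2*v < 6 || 9*lim + 9*q >= 3*s + 2*v - 12 implies it.
Every state satisfying the precondition satisfies the weakest precondition: the implication holds.
Answer: valid


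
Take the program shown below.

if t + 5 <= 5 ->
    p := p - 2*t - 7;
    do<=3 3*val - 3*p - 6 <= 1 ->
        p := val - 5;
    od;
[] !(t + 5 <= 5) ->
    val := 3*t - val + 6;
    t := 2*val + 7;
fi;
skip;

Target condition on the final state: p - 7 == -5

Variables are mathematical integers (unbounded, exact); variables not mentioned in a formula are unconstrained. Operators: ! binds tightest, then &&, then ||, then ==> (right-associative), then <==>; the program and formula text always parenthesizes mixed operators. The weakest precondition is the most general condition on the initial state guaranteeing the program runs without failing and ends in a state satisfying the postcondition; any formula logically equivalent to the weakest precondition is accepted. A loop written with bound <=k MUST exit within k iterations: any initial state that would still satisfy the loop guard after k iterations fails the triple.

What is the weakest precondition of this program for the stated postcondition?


Working backward. After the program, the postcondition p - 7 == -5 must hold; in canonical form it is p == 2.
Before skip: p == 2
Then branch requires (6*t + 3*val <= 3*p - 14 ==> val == 7) && ((!(6*t + 3*val <= 3*p - 14)) ==> p == 2*t + 9); else branch requires p == 2.
Before the if: (t <= 0 ==> ((6*t + 3*val <= 3*p - 14 ==> val == 7) && ((!(6*t + 3*val <= 3*p - 14)) ==> p == 2*t + 9))) && ((!(t <= 0)) ==> p == 2)
Answer: WP = (t <= 0 ==> ((6*t + 3*val <= 3*p - 14 ==> val == 7) && ((!(6*t + 3*val <= 3*p - 14)) ==> p == 2*t + 9))) && ((!(t <= 0)) ==> p == 2)


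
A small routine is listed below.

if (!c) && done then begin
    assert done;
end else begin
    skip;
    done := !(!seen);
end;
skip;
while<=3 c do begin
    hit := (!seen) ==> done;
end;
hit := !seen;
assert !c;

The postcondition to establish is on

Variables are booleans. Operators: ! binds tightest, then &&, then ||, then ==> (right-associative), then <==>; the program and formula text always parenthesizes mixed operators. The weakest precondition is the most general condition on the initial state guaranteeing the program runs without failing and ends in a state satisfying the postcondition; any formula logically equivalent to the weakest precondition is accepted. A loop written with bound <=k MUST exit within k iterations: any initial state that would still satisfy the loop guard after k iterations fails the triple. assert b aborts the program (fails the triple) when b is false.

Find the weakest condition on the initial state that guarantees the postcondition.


Working backward. After the program, on must hold.
Before assert !c: (!c) && on
Before hit := !seen: (!c) && on
Before the loop (bound <=3), unroll the exhaustion recursion (WP_0 = exit-now case; WP_j = one more guarded iteration, up to j = 3):
  WP_0: (!c) && on
  WP_1: (c ==> ((!c) && on)) && ((!c) ==> ((!c) && on))
  WP_2: (c ==> ((c ==> ((!c) && on)) && ((!c) ==> ((!c) && on)))) && ((!c) ==> ((!c) && on))
  WP_3: (c ==> ((c ==> ((c ==> ((!c) && on)) && ((!c) ==> ((!c) && on)))) && ((!c) ==> ((!c) && on)))) && ((!c) ==> ((!c) && on))
So before the loop: (c ==> ((c ==> ((c ==> ((!c) && on)) && ((!c) ==> ((!c) && on)))) && ((!c) ==> ((!c) && on)))) && ((!c) ==> ((!c) && on))
Before skip: (c ==> ((c ==> ((c ==> ((!c) && on)) && ((!c) ==> ((!c) && on)))) && ((!c) ==> ((!c) && on)))) && ((!c) ==> ((!c) && on))
Then branch requires done && (c ==> ((c ==> ((c ==> ((!c) && on)) && ((!c) ==> ((!c) && on)))) && ((!c) ==> ((!c) && on)))) && ((!c) ==> ((!c) && on)); else branch requires (c ==> ((c ==> ((c ==> ((!c) && on)) && ((!c) ==> ((!c) && on)))) && ((!c) ==> ((!c) && on)))) && ((!c) ==> ((!c) && on)).
Before the if: (((!c) && done) ==> (done && (c ==> ((c ==> ((c ==> ((!c) && on)) && ((!c) ==> ((!c) && on)))) && ((!c) ==> ((!c) && on)))) && ((!c) ==> ((!c) && on)))) && ((!((!c) && done)) ==> ((c ==> ((c ==> ((c ==> ((!c) && on)) && ((!c) ==> ((!c) && on)))) && ((!c) ==> ((!c) && on)))) && ((!c) ==> ((!c) && on))))
Answer: WP = (((!c) && done) ==> (done && (c ==> ((c ==> ((c ==> ((!c) && on)) && ((!c) ==> ((!c) && on)))) && ((!c) ==> ((!c) && on)))) && ((!c) ==> ((!c) && on)))) && ((!((!c) && done)) ==> ((c ==> ((c ==> ((c ==> ((!c) && on)) && ((!c) ==> ((!c) && on)))) && ((!c) ==> ((!c) && on)))) && ((!c) ==> ((!c) && on))))


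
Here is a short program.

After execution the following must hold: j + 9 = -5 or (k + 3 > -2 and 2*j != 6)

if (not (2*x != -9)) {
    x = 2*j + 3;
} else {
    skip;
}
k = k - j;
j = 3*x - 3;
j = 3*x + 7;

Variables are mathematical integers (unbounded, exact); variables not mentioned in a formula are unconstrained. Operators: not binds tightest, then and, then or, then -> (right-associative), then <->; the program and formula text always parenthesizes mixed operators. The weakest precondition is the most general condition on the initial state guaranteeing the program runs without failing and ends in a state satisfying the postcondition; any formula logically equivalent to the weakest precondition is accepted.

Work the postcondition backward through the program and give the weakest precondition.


Working backward. After the program, the postcondition j + 9 = -5 or (k + 3 > -2 and 2*j != 6) must hold; in canonical form it is j = -14 or (k > -5 and 2*j != 6).
Before j := 3*x + 7: 3*x = -21 or (k > -5 and 6*x != -8)
Before j := 3*x - 3: 3*x = -21 or (k > -5 and 6*x != -8)
Before k := k - j: 3*x = -21 or (k > j - 5 and 6*x != -8)
Then branch requires 6*j = -30 or (k > j - 5 and 12*j != -26); else branch requires 3*x = -21 or (k > j - 5 and 6*x != -8).
Before the if: ((not (2*x != -9)) -> (6*j = -30 or (k > j - 5 and 12*j != -26))) and (2*x != -9 -> (3*x = -21 or (k > j - 5 and 6*x != -8)))
Answer: WP = ((not (2*x != -9)) -> (6*j = -30 or (k > j - 5 and 12*j != -26))) and (2*x != -9 -> (3*x = -21 or (k > j - 5 and 6*x != -8)))


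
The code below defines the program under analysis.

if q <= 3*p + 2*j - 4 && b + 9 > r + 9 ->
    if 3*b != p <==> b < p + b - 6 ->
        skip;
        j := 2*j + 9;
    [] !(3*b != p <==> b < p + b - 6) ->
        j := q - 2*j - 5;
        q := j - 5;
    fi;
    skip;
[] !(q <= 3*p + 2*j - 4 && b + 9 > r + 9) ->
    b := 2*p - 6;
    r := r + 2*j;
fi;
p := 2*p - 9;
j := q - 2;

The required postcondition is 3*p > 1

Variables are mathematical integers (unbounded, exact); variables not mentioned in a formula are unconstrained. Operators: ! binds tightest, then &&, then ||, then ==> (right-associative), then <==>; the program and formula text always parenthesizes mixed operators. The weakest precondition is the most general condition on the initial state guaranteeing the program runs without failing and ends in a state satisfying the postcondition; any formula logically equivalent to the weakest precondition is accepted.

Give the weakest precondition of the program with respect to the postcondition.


Working backward. After the program, 3*p > 1 must hold.
Before j := q - 2: 3*p > 1
Before p := 2*p - 9: 6*p > 28
Then branch requires ((3*b != p <==> p > 6) ==> 6*p > 28) && ((!(3*b != p <==> p > 6)) ==> 6*p > 28); else branch requires 6*p > 28.
Before the if: ((q <= 2*j + 3*p - 4 && b > r) ==> (((3*b != p <==> p > 6) ==> 6*p > 28) && ((!(3*b != p <==> p > 6)) ==> 6*p > 28))) && ((!(q <= 2*j + 3*p - 4 && b > r)) ==> 6*p > 28)
Answer: WP = ((q <= 2*j + 3*p - 4 && b > r) ==> (((3*b != p <==> p > 6) ==> 6*p > 28) && ((!(3*b != p <==> p > 6)) ==> 6*p > 28))) && ((!(q <= 2*j + 3*p - 4 && b > r)) ==> 6*p > 28)


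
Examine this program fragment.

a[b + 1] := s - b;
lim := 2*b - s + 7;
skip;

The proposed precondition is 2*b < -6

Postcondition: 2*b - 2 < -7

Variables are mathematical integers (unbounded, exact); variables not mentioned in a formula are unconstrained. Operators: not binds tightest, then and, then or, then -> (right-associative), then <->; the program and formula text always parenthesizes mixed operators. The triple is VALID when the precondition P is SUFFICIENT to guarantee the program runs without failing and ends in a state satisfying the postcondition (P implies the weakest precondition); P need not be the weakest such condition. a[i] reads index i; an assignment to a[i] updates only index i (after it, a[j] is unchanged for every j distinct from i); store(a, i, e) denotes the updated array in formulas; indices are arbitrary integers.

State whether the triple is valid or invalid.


Working backward. After the program, the postcondition 2*b - 2 < -7 must hold; in canonical form it is 2*b < -5.
Before skip: 2*b < -5
Before lim := 2*b - s + 7: 2*b < -5
Before a[b + 1] := s - b: 2*b < -5
The weakest precondition is 2*b < -5.
Check whether 2*b < -6 implies it.
Every state satisfying the precondition satisfies the weakest precondition: the implication holds.
Answer: valid


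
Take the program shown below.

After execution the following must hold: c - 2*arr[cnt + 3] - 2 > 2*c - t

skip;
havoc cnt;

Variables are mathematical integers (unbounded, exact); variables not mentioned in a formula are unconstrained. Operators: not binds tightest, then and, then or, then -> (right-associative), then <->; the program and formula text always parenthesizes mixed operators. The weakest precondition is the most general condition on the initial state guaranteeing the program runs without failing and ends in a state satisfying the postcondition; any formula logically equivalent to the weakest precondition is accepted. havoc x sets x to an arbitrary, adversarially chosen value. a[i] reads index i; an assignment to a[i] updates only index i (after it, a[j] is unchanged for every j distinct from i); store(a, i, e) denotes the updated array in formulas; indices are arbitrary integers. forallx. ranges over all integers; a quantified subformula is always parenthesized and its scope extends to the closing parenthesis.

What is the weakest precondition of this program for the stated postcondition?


Working backward. After the program, the postcondition c - 2*arr[cnt + 3] - 2 > 2*c - t must hold; in canonical form it is t > 2*arr[cnt + 3] + c + 2.
Before havoc cnt: forall cnt_1. t > 2*arr[cnt_1 + 3] + c + 2
Before skip: forall cnt_1. t > 2*arr[cnt_1 + 3] + c + 2
Answer: WP = forall cnt_1. t > 2*arr[cnt_1 + 3] + c + 2


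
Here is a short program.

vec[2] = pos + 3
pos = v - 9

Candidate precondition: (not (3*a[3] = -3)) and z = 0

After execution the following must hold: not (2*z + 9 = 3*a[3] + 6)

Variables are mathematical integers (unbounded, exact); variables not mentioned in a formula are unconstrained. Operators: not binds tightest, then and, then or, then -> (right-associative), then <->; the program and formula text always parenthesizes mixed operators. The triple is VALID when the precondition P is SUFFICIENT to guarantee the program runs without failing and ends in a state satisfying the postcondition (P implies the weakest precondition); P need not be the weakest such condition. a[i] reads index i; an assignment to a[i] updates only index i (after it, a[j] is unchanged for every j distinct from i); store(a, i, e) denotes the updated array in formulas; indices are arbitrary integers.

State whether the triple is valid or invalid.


Working backward. After the program, the postcondition not (2*z + 9 = 3*a[3] + 6) must hold; in canonical form it is not (2*z = 3*a[3] - 3).
Before pos := v - 9: not (2*z = 3*a[3] - 3)
Before vec[2] := pos + 3: not (2*z = 3*a[3] - 3)
The weakest precondition is not (2*z = 3*a[3] - 3).
Check whether (not (3*a[3] = -3)) and z = 0 implies it.
Countermodel: at the initial state a = {[3] = 1, elsewhere 1}, z = 0, the precondition holds but the weakest precondition fails.
Answer: invalid


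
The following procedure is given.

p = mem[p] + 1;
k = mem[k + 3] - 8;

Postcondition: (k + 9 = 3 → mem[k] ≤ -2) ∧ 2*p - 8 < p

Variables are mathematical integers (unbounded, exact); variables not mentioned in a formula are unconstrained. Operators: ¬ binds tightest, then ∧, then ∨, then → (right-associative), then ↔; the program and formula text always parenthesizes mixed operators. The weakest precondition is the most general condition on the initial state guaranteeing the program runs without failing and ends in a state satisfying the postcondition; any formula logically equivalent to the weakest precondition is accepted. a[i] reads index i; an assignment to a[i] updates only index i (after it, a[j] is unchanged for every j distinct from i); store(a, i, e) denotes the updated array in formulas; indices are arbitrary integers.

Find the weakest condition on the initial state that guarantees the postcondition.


Working backward. After the program, the postcondition (k + 9 = 3 → mem[k] ≤ -2) ∧ 2*p - 8 < p must hold; in canonical form it is (k = -6 → mem[k] ≤ -2) ∧ p < 8.
Before k := mem[k + 3] - 8: (mem[k + 3] = 2 → mem[mem[k + 3] - 8] ≤ -2) ∧ p < 8
Before p := mem[p] + 1: (mem[k + 3] = 2 → mem[mem[k + 3] - 8] ≤ -2) ∧ mem[p] < 7
Answer: WP = (mem[k + 3] = 2 → mem[mem[k + 3] - 8] ≤ -2) ∧ mem[p] < 7


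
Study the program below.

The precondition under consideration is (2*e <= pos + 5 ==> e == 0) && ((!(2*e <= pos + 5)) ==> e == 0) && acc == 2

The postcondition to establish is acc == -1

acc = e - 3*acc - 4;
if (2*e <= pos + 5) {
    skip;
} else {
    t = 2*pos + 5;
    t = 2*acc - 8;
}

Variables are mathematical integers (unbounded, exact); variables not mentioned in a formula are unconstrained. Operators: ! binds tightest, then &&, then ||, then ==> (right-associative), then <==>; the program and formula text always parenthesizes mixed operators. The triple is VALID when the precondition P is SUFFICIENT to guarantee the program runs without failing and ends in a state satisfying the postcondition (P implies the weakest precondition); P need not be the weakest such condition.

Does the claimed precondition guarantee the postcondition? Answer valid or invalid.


Working backward. After the program, acc == -1 must hold.
Then branch requires acc == -1; else branch requires acc == -1.
Before the if: (2*e <= pos + 5 ==> acc == -1) && ((!(2*e <= pos + 5)) ==> acc == -1)
Before acc := e - 3*acc - 4: (2*e <= pos + 5 ==> e == 3*acc + 3) && ((!(2*e <= pos + 5)) ==> e == 3*acc + 3)
The weakest precondition is (2*e <= pos + 5 ==> e == 3*acc + 3) && ((!(2*e <= pos + 5)) ==> e == 3*acc + 3).
Check whether (2*e <= pos + 5 ==> e == 0) && ((!(2*e <= pos + 5)) ==> e == 0) && acc == 2 implies it.
Countermodel: at the initial state acc = 2, e = 0, pos = -5, the precondition holds but the weakest precondition fails.
Answer: invalid


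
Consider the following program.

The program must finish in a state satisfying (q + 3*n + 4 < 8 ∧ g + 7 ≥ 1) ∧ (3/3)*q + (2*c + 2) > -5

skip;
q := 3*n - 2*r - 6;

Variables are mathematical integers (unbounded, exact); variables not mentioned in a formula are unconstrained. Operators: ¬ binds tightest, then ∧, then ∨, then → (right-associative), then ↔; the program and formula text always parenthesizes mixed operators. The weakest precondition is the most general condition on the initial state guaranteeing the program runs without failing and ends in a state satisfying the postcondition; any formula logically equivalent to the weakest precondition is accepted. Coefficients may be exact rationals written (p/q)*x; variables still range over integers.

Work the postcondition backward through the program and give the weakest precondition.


Working backward. After the program, the postcondition (q + 3*n + 4 < 8 ∧ g + 7 ≥ 1) ∧ (3/3)*q + (2*c + 2) > -5 must hold; in canonical form it is 3*n + q < 4 ∧ g ≥ -6 ∧ 2*c + q > -7.
Before q := 3*n - 2*r - 6: 6*n < 2*r + 10 ∧ g ≥ -6 ∧ 2*c + 3*n > 2*r - 1
Before skip: 6*n < 2*r + 10 ∧ g ≥ -6 ∧ 2*c + 3*n > 2*r - 1
Answer: WP = 6*n < 2*r + 10 ∧ g ≥ -6 ∧ 2*c + 3*n > 2*r - 1


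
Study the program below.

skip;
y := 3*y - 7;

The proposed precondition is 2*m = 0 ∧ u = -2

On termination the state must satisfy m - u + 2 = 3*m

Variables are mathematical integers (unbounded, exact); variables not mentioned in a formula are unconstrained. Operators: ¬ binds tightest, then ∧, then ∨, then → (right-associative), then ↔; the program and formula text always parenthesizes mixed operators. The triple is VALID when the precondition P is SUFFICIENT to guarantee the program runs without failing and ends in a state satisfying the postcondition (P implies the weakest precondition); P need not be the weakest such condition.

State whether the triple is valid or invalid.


Working backward. After the program, the postcondition m - u + 2 = 3*m must hold; in canonical form it is 2*m + u = 2.
Before y := 3*y - 7: 2*m + u = 2
Before skip: 2*m + u = 2
The weakest precondition is 2*m + u = 2.
Check whether 2*m = 0 ∧ u = -2 implies it.
Countermodel: at the initial state m = 0, u = -2, the precondition holds but the weakest precondition fails.
Answer: invalid
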